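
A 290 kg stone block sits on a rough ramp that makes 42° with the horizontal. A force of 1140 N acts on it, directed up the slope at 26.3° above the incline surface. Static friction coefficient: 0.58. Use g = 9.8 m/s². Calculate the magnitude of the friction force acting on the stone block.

Axes along / perpendicular to the incline. W sin 42° = 1902 N down-slope; W cos 42° = 2112 N into the surface.
Perpendicular: N = W cos 42° − P sin 26.3° = 2112 − 505.1 = 1607 N.
Along incline: P cos 26.3° + f = W sin 42° (friction acts up-slope) → f = 1902 − 1022 = 879.7 N.
|f| = 879.7 N ≤ μN = 932 N, so the stone block is indeed static.

f ≈ 880 N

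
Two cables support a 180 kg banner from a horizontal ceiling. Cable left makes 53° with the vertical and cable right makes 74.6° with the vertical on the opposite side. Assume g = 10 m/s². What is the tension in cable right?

Angles from the horizontal: cable left is 90° − 53° = 37°, cable right is 90° − 74.6° = 15.4°.
Weight W = 180 × 10 = 1800 N acts straight down.
Horizontal: T_left cos 37° = T_right cos 15.4°  →  T_left = 1.207 T_right.
Vertical: T_left sin 37° + T_right sin 15.4° = 1800.
Substituting the horizontal relation into the vertical equation gives 0.9921 T_right = 1800, so T_right = 1814 N.

T_right ≈ 1810 N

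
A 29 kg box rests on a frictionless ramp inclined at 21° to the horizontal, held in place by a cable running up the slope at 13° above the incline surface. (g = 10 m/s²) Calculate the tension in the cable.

T ≈ 107 N

Take axes along and perpendicular to the incline. Weight components: W sin 21° = 103.9 N down-slope, W cos 21° = 270.7 N into the surface.
Along incline: T cos 13° = W sin 21° → T = 106.7 N.
Perpendicular: N = W cos 21° − T sin 13° = 246.7 N.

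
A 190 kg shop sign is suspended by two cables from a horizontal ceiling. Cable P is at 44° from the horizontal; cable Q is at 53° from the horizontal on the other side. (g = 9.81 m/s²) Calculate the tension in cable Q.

T_Q ≈ 1350 N

Weight W = 190 × 9.81 = 1864 N acts straight down.
Horizontal: T_P cos 44° = T_Q cos 53°  →  T_P = 0.8366 T_Q.
Vertical: T_P sin 44° + T_Q sin 53° = 1864.
Substituting the horizontal relation into the vertical equation gives 1.38 T_Q = 1864, so T_Q = 1351 N.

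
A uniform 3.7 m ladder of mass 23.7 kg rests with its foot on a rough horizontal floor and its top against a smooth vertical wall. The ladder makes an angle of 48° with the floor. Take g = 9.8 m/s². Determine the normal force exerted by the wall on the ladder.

N_wall ≈ 105 N

Torques about the foot: N_wall · 3.7 sin 48° = 23.7×9.8×1.85 cos 48° → N_wall = 104.56 N.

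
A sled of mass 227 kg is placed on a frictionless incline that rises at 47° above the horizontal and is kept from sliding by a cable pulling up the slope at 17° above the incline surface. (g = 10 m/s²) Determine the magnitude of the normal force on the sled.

N ≈ 1040 N

Take axes along and perpendicular to the incline. Weight components: W sin 47° = 1660 N down-slope, W cos 47° = 1548 N into the surface.
Along incline: T cos 17° = W sin 47° → T = 1736 N.
Perpendicular: N = W cos 47° − T sin 17° = 1041 N.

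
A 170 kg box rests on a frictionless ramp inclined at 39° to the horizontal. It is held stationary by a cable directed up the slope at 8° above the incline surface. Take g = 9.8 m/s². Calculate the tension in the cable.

Take axes along and perpendicular to the incline. Weight components: W sin 39° = 1048 N down-slope, W cos 39° = 1295 N into the surface.
Along incline: T cos 8° = W sin 39° → T = 1059 N.
Perpendicular: N = W cos 39° − T sin 8° = 1147 N.

T ≈ 1060 N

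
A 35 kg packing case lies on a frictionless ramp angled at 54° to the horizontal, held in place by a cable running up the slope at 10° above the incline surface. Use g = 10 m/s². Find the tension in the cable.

T ≈ 288 N

Take axes along and perpendicular to the incline. Weight components: W sin 54° = 283.2 N down-slope, W cos 54° = 205.7 N into the surface.
Along incline: T cos 10° = W sin 54° → T = 287.5 N.
Perpendicular: N = W cos 54° − T sin 10° = 155.8 N.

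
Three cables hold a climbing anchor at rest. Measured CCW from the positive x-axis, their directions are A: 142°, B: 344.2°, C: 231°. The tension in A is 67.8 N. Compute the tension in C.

Resolve: ΣF_x = 67.8 cos 142° + T_B cos 344.2° + T_C cos 231° = 0.
        ΣF_y = 67.8 sin 142° + T_B sin 344.2° + T_C sin 231° = 0.
The known terms sum to (-53.43, 41.74) N, so 0.9622 T_B − 0.6293 T_C = 53.43 and -0.2723 T_B − 0.7771 T_C = -41.74.
Solving simultaneously: T_B = 73.75 N, T_C = 27.87 N.

T_C ≈ 27.9 N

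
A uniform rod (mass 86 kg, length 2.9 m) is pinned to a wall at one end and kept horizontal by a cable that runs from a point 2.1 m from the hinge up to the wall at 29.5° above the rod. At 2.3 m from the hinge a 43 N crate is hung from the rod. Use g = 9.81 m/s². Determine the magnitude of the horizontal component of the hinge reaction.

H_x ≈ 1110 N

Take torques about the hinge: T sin 29.5° · 2.1 = 86×9.81×1.45 + 43×2.3 = 1322.2 N·m.
So T = 1322.2 / (0.4924 × 2.1) = 1278.6 N.
ΣF_x = 0: H_x = T cos 29.5° = 1112.9 N.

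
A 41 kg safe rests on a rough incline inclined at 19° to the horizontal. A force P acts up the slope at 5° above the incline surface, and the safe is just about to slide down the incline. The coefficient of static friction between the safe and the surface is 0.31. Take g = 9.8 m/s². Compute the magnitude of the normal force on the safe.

N ≈ 379 N

On the verge of sliding down the incline, friction equals μN and acts up the slope.
Perpendicular: N + P sin 5° = W cos 19° = 379.9 N.
Along incline: P cos 5° + μN = W sin 19° with W sin 19° = 130.8 N.
Solving the pair for P and N: P = 13.46 N, N = 378.7 N (and f = μN = 117.4 N).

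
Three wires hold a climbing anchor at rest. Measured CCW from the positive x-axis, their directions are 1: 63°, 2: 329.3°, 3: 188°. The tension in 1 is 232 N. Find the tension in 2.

T_2 ≈ 304 N

Resolve: ΣF_x = 232 cos 63° + T_2 cos 329.3° + T_3 cos 188° = 0.
        ΣF_y = 232 sin 63° + T_2 sin 329.3° + T_3 sin 188° = 0.
The known terms sum to (105.3, 206.7) N, so 0.8599 T_2 − 0.9903 T_3 = -105.3 and -0.5105 T_2 − 0.1392 T_3 = -206.7.
Solving simultaneously: T_2 = 304 N, T_3 = 370.3 N.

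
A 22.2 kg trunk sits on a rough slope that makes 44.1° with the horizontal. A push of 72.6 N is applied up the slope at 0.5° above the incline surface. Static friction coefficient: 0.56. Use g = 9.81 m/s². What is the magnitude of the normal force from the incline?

Axes along / perpendicular to the incline. W sin 44.1° = 151.6 N down-slope; W cos 44.1° = 156.4 N into the surface.
Perpendicular: N = W cos 44.1° − P sin 0.5° = 156.4 − 0.6335 = 155.8 N.
Along incline: P cos 0.5° + f = W sin 44.1° (friction acts up-slope) → f = 151.6 − 72.6 = 78.96 N.
|f| = 78.96 N ≤ μN = 87.23 N, so the trunk is indeed static.

N ≈ 156 N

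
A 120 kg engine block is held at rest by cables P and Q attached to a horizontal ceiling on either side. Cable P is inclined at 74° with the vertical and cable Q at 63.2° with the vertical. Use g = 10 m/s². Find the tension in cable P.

T_P ≈ 1580 N

Angles from the horizontal: cable P is 90° − 74° = 16°, cable Q is 90° − 63.2° = 26.8°.
Weight W = 120 × 10 = 1200 N acts straight down.
Horizontal: T_P cos 16° = T_Q cos 26.8°  →  T_Q = 1.077 T_P.
Vertical: T_P sin 16° + T_Q sin 26.8° = 1200.
Substituting the horizontal relation into the vertical equation gives 0.7612 T_P = 1200, so T_P = 1576 N.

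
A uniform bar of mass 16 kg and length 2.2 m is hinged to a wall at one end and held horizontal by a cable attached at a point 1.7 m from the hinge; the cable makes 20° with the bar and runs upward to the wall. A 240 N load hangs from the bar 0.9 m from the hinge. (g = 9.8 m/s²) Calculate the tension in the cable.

T ≈ 668 N

Take torques about the hinge: T sin 20° · 1.7 = 16×9.8×1.1 + 240×0.9 = 388.48 N·m.
So T = 388.48 / (0.3420 × 1.7) = 668.14 N.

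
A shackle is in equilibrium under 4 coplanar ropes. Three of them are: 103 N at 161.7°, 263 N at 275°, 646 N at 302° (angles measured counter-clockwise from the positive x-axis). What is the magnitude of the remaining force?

Sum the known components: ΣF_x = 267.5 N, ΣF_y = -777.5 N.
For equilibrium the remaining force must supply (−ΣF_x, −ΣF_y) = (-267.5, 777.5) N.
Magnitude = √((-267.5)² + (777.5)²) = 822.2 N; direction = atan2(777.5, -267.5) = 109.0°.

F ≈ 822 N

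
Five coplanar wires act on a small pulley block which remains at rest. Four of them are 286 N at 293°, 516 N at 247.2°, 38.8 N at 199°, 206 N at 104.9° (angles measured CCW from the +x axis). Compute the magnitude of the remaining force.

F ≈ 580 N

Sum the known components: ΣF_x = -177.9 N, ΣF_y = -552.5 N.
For equilibrium the remaining force must supply (−ΣF_x, −ΣF_y) = (177.9, 552.5) N.
Magnitude = √((177.9)² + (552.5)²) = 580.4 N; direction = atan2(552.5, 177.9) = 72.2°.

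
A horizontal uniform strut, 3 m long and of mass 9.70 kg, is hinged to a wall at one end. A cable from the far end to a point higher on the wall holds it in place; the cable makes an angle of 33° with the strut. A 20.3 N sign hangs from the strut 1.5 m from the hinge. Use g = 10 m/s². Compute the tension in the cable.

T ≈ 108 N

Take torques about the hinge: T sin 33° · 3 = 9.70×10×1.5 + 20.3×1.5 = 175.95 N·m.
So T = 175.95 / (0.5446 × 3) = 107.69 N.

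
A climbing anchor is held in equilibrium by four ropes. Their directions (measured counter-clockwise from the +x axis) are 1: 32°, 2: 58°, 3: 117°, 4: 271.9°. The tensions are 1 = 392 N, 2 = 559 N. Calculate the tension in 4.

T_4 ≈ 2050 N

Resolve: ΣF_x = 392 cos 32° + 559 cos 58° + T_3 cos 117° + T_4 cos 271.9° = 0.
        ΣF_y = 392 sin 32° + 559 sin 58° + T_3 sin 117° + T_4 sin 271.9° = 0.
The known terms sum to (628.7, 681.8) N, so -0.4540 T_3 + 0.0332 T_4 = -628.7 and 0.8910 T_3 − 0.9995 T_4 = -681.8.
Solving simultaneously: T_3 = 1534 N, T_4 = 2050 N.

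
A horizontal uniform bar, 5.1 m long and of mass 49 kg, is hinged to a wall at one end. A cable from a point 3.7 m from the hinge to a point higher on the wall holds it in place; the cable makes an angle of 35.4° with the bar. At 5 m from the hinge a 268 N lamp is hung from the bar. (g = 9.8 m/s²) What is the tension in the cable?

Take torques about the hinge: T sin 35.4° · 3.7 = 49×9.8×2.55 + 268×5 = 2564.5 N·m.
So T = 2564.5 / (0.5793 × 3.7) = 1196.5 N.

T ≈ 1200 N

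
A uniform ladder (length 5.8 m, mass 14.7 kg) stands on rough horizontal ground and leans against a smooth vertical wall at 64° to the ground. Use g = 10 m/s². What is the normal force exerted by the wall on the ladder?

Torques about the foot: N_wall · 5.8 sin 64° = 14.7×10×2.9 cos 64° → N_wall = 35.848 N.

N_wall ≈ 35.8 N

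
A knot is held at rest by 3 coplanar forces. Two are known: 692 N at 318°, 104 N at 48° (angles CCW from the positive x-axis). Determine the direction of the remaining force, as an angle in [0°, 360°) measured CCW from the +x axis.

Sum the known components: ΣF_x = 583.8 N, ΣF_y = -385.8 N.
For equilibrium the remaining force must supply (−ΣF_x, −ΣF_y) = (-583.8, 385.8) N.
Magnitude = √((-583.8)² + (385.8)²) = 699.8 N; direction = atan2(385.8, -583.8) = 146.5°.

θ ≈ 147°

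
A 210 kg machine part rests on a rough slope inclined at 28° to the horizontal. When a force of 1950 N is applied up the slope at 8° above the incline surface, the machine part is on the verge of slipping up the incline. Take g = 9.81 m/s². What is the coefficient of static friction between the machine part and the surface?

On the verge of sliding up the incline, friction is at its maximum μN and acts down the slope.
Perpendicular to incline: N = W cos 28° − P sin 8° = 1819 − 271.4 = 1548 N.
Along incline: P cos 8° − μN = W sin 28° → μ = −(W sin 28° − P cos 8°) / N = 0.6228.

μ ≈ 0.623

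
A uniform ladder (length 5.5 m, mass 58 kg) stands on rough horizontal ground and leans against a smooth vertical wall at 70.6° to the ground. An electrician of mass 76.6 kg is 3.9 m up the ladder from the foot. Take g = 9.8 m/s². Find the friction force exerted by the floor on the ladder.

Torques about the foot: N_wall · 5.5 sin 70.6° = 58×9.8×2.75 cos 70.6° + 76.6×9.8×3.9 cos 70.6° → N_wall = 287.54 N.
ΣF_x = 0: f_floor = N_wall = 287.54 N.

f ≈ 288 N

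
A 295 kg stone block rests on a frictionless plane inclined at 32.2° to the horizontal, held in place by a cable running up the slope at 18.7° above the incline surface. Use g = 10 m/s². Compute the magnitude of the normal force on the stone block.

Take axes along and perpendicular to the incline. Weight components: W sin 32.2° = 1572 N down-slope, W cos 32.2° = 2496 N into the surface.
Along incline: T cos 18.7° = W sin 32.2° → T = 1660 N.
Perpendicular: N = W cos 32.2° − T sin 18.7° = 1964 N.

N ≈ 1960 N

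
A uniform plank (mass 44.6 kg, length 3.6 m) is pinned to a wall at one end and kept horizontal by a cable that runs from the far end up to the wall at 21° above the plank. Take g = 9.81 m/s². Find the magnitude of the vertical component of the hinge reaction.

|H_y| ≈ 219 N

Take torques about the hinge: T sin 21° · 3.6 = 44.6×9.81×1.8 = 787.55 N·m.
So T = 787.55 / (0.3584 × 3.6) = 610.44 N.
ΣF_y = 0: H_y = (44.6×9.81) − T sin 21° = 437.53 − 218.76 = 218.76 N.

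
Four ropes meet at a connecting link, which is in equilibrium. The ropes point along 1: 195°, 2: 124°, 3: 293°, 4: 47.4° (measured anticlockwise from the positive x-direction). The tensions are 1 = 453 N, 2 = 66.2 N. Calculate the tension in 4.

T_4 ≈ 506 N

Resolve: ΣF_x = 453 cos 195° + 66.2 cos 124° + T_3 cos 293° + T_4 cos 47.4° = 0.
        ΣF_y = 453 sin 195° + 66.2 sin 124° + T_3 sin 293° + T_4 sin 47.4° = 0.
The known terms sum to (-474.6, -62.36) N, so 0.3907 T_3 + 0.6769 T_4 = 474.6 and -0.9205 T_3 + 0.7361 T_4 = 62.36.
Solving simultaneously: T_3 = 337.2 N, T_4 = 506.5 N.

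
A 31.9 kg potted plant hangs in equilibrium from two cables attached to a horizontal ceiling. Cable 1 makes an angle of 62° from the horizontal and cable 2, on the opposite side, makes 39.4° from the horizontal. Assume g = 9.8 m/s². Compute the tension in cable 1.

Weight W = 31.9 × 9.8 = 312.6 N acts straight down.
Horizontal: T_1 cos 62° = T_2 cos 39.4°  →  T_2 = 0.6075 T_1.
Vertical: T_1 sin 62° + T_2 sin 39.4° = 312.6.
Substituting the horizontal relation into the vertical equation gives 1.269 T_1 = 312.6, so T_1 = 246.4 N.

T_1 ≈ 246 N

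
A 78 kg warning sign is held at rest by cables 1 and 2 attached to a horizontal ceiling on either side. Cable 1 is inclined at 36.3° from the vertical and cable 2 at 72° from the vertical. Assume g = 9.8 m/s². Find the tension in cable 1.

T_1 ≈ 766 N

Angles from the horizontal: cable 1 is 90° − 36.3° = 53.7°, cable 2 is 90° − 72° = 18°.
Weight W = 78 × 9.8 = 764.4 N acts straight down.
Horizontal: T_1 cos 53.7° = T_2 cos 18°  →  T_2 = 0.6225 T_1.
Vertical: T_1 sin 53.7° + T_2 sin 18° = 764.4.
Substituting the horizontal relation into the vertical equation gives 0.9983 T_1 = 764.4, so T_1 = 765.7 N.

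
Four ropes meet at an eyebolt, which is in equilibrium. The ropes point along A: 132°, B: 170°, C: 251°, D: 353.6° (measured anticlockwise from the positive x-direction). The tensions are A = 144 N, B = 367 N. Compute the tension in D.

T_D ≈ 500 N

Resolve: ΣF_x = 144 cos 132° + 367 cos 170° + T_C cos 251° + T_D cos 353.6° = 0.
        ΣF_y = 144 sin 132° + 367 sin 170° + T_C sin 251° + T_D sin 353.6° = 0.
The known terms sum to (-457.8, 170.7) N, so -0.3256 T_C + 0.9938 T_D = 457.8 and -0.9455 T_C − 0.1115 T_D = -170.7.
Solving simultaneously: T_C = 121.6 N, T_D = 500.5 N.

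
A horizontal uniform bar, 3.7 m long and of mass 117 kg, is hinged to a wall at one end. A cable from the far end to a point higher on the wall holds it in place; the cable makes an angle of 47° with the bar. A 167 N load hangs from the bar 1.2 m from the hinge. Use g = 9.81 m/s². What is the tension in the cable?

T ≈ 859 N

Take torques about the hinge: T sin 47° · 3.7 = 117×9.81×1.85 + 167×1.2 = 2323.8 N·m.
So T = 2323.8 / (0.7314 × 3.7) = 858.75 N.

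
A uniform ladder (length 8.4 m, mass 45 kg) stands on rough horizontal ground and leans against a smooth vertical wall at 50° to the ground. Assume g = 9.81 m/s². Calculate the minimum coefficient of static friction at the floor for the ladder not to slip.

ΣF_y = 0: N_floor = 45×9.81 = 441.45 N.
Torques about the foot: N_wall · 8.4 sin 50° = 45×9.81×4.2 cos 50° → N_wall = 185.21 N.
ΣF_x = 0: f_floor = N_wall = 185.21 N.
μ_min = f_floor / N_floor = 185.21 / 441.45 = 0.4195.

μ_min ≈ 0.420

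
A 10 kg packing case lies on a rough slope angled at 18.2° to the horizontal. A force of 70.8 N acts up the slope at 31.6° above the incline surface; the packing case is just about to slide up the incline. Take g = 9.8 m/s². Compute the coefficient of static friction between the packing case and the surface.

μ ≈ 0.530

On the verge of sliding up the incline, friction is at its maximum μN and acts down the slope.
Perpendicular to incline: N = W cos 18.2° − P sin 31.6° = 93.1 − 37.1 = 56 N.
Along incline: P cos 31.6° − μN = W sin 18.2° → μ = −(W sin 18.2° − P cos 31.6°) / N = 0.5302.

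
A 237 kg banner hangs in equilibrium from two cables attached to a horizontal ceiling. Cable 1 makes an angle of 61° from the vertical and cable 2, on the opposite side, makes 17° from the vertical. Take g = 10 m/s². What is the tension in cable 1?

Angles from the horizontal: cable 1 is 90° − 61° = 29°, cable 2 is 90° − 17° = 73°.
Weight W = 237 × 10 = 2370 N acts straight down.
Horizontal: T_1 cos 29° = T_2 cos 73°  →  T_2 = 2.991 T_1.
Vertical: T_1 sin 29° + T_2 sin 73° = 2370.
Substituting the horizontal relation into the vertical equation gives 3.346 T_1 = 2370, so T_1 = 708.4 N.

T_1 ≈ 708 N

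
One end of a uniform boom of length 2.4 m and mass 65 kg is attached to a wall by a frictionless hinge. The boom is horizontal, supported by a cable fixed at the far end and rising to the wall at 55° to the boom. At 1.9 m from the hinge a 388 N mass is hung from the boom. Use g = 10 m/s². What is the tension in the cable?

T ≈ 772 N

Take torques about the hinge: T sin 55° · 2.4 = 65×10×1.2 + 388×1.9 = 1517.2 N·m.
So T = 1517.2 / (0.8192 × 2.4) = 771.73 N.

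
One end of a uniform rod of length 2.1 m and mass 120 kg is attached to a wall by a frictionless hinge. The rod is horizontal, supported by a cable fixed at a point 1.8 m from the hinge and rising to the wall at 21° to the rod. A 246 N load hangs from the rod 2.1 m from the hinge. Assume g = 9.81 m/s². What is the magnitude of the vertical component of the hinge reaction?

|H_y| ≈ 449 N

Take torques about the hinge: T sin 21° · 1.8 = 120×9.81×1.05 + 246×2.1 = 1752.7 N·m.
So T = 1752.7 / (0.3584 × 1.8) = 2717 N.
ΣF_y = 0: H_y = (120×9.81 + 246) − T sin 21° = 1423.2 − 973.7 = 449.5 N.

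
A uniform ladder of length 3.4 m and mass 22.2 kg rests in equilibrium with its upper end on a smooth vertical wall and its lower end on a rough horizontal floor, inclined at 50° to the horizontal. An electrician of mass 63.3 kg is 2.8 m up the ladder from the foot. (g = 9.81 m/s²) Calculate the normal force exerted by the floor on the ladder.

N_floor ≈ 839 N

ΣF_y = 0: N_floor = 22.2×9.81 + 63.3×9.81 = 838.75 N.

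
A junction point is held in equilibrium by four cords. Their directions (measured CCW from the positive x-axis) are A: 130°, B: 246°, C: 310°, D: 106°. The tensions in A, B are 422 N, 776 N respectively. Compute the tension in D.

T_D ≈ 1710 N

Resolve: ΣF_x = 422 cos 130° + 776 cos 246° + T_C cos 310° + T_D cos 106° = 0.
        ΣF_y = 422 sin 130° + 776 sin 246° + T_C sin 310° + T_D sin 106° = 0.
The known terms sum to (-586.9, -385.6) N, so 0.6428 T_C − 0.2756 T_D = 586.9 and -0.7660 T_C + 0.9613 T_D = 385.6.
Solving simultaneously: T_C = 1648 N, T_D = 1715 N.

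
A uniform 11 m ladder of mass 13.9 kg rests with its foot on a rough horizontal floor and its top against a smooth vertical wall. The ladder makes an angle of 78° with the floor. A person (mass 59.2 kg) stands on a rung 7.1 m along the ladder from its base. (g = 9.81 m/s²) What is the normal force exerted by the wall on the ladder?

N_wall ≈ 94.2 N

Torques about the foot: N_wall · 11 sin 78° = 13.9×9.81×5.5 cos 78° + 59.2×9.81×7.1 cos 78° → N_wall = 94.169 N.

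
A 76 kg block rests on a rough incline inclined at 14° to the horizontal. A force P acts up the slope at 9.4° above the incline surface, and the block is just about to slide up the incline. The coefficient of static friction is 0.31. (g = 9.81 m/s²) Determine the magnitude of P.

On the verge of sliding up the incline, friction equals μN and acts down the slope.
Perpendicular: N + P sin 9.4° = W cos 14° = 723.4 N.
Along incline: P cos 9.4° = W sin 14° + μN  with W sin 14° = 180.4 N.
Solving the pair for P and N: P = 390.1 N, N = 659.7 N (and f = μN = 204.5 N).

P ≈ 390 N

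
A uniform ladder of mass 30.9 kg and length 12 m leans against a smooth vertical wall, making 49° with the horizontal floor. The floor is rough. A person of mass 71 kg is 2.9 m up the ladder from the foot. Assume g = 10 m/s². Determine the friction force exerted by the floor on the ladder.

Torques about the foot: N_wall · 12 sin 49° = 30.9×10×6 cos 49° + 71×10×2.9 cos 49° → N_wall = 283.46 N.
ΣF_x = 0: f_floor = N_wall = 283.46 N.

f ≈ 283 N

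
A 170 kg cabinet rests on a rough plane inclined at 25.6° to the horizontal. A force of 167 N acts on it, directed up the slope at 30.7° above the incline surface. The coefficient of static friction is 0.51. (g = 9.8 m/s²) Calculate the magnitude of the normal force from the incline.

N ≈ 1420 N

Axes along / perpendicular to the incline. W sin 25.6° = 719.9 N down-slope; W cos 25.6° = 1502 N into the surface.
Perpendicular: N = W cos 25.6° − P sin 30.7° = 1502 − 85.26 = 1417 N.
Along incline: P cos 30.7° + f = W sin 25.6° (friction acts up-slope) → f = 719.9 − 143.6 = 576.3 N.
|f| = 576.3 N ≤ μN = 722.8 N, so the cabinet is indeed static.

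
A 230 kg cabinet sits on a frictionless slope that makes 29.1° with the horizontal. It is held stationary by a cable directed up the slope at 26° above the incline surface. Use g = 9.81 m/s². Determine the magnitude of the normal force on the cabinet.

Take axes along and perpendicular to the incline. Weight components: W sin 29.1° = 1097 N down-slope, W cos 29.1° = 1971 N into the surface.
Along incline: T cos 26° = W sin 29.1° → T = 1221 N.
Perpendicular: N = W cos 29.1° − T sin 26° = 1436 N.

N ≈ 1440 N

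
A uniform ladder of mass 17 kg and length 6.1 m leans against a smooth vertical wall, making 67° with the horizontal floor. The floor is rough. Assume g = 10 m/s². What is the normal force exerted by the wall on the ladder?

Torques about the foot: N_wall · 6.1 sin 67° = 17×10×3.05 cos 67° → N_wall = 36.08 N.

N_wall ≈ 36.1 N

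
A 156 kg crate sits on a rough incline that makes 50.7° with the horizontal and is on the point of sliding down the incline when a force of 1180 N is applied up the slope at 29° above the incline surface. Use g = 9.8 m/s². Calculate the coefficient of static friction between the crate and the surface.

μ ≈ 0.381

On the verge of sliding down the incline, friction is at its maximum μN and acts up the slope.
Perpendicular to incline: N = W cos 50.7° − P sin 29° = 968.3 − 572.1 = 396.2 N.
Along incline: P cos 29° + μN = W sin 50.7° → μ = (W sin 50.7° − P cos 29°) / N = 0.3811.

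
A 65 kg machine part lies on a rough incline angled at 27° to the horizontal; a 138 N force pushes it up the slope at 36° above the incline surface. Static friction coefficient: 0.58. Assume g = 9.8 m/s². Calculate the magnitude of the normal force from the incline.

N ≈ 486 N

Axes along / perpendicular to the incline. W sin 27° = 289.2 N down-slope; W cos 27° = 567.6 N into the surface.
Perpendicular: N = W cos 27° − P sin 36° = 567.6 − 81.11 = 486.5 N.
Along incline: P cos 36° + f = W sin 27° (friction acts up-slope) → f = 289.2 − 111.6 = 177.5 N.
|f| = 177.5 N ≤ μN = 282.1 N, so the machine part is indeed static.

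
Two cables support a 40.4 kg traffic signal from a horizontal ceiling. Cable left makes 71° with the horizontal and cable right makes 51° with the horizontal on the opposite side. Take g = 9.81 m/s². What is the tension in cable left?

T_left ≈ 294 N

Weight W = 40.4 × 9.81 = 396.3 N acts straight down.
Horizontal: T_left cos 71° = T_right cos 51°  →  T_right = 0.5173 T_left.
Vertical: T_left sin 71° + T_right sin 51° = 396.3.
Substituting the horizontal relation into the vertical equation gives 1.348 T_left = 396.3, so T_left = 294.1 N.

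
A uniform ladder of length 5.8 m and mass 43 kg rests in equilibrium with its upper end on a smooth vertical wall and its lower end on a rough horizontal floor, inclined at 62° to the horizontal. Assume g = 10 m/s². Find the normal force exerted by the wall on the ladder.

N_wall ≈ 114 N

Torques about the foot: N_wall · 5.8 sin 62° = 43×10×2.9 cos 62° → N_wall = 114.32 N.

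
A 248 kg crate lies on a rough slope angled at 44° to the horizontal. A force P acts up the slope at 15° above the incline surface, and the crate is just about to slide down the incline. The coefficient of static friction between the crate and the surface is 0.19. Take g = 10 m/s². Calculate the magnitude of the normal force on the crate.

N ≈ 1390 N

On the verge of sliding down the incline, friction equals μN and acts up the slope.
Perpendicular: N + P sin 15° = W cos 44° = 1784 N.
Along incline: P cos 15° + μN = W sin 44° with W sin 44° = 1723 N.
Solving the pair for P and N: P = 1509 N, N = 1393 N (and f = μN = 264.7 N).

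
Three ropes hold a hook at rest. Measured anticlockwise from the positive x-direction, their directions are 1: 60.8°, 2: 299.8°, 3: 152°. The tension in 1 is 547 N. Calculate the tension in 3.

Resolve: ΣF_x = 547 cos 60.8° + T_2 cos 299.8° + T_3 cos 152° = 0.
        ΣF_y = 547 sin 60.8° + T_2 sin 299.8° + T_3 sin 152° = 0.
The known terms sum to (266.9, 477.5) N, so 0.4970 T_2 − 0.8829 T_3 = -266.9 and -0.8678 T_2 + 0.4695 T_3 = -477.5.
Solving simultaneously: T_2 = 1026 N, T_3 = 879.9 N.

T_3 ≈ 880 N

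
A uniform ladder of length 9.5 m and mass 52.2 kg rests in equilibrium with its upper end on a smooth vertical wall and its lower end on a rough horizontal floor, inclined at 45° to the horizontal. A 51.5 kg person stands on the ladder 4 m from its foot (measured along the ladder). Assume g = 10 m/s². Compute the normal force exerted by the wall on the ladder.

Torques about the foot: N_wall · 9.5 sin 45° = 52.2×10×4.75 cos 45° + 51.5×10×4 cos 45° → N_wall = 477.84 N.

N_wall ≈ 478 N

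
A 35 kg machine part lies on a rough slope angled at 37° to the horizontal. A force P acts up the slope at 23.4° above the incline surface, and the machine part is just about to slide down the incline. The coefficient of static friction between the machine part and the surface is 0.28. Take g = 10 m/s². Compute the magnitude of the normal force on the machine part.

On the verge of sliding down the incline, friction equals μN and acts up the slope.
Perpendicular: N + P sin 23.4° = W cos 37° = 279.5 N.
Along incline: P cos 23.4° + μN = W sin 37° with W sin 37° = 210.6 N.
Solving the pair for P and N: P = 164.1 N, N = 214.3 N (and f = μN = 60.02 N).

N ≈ 214 N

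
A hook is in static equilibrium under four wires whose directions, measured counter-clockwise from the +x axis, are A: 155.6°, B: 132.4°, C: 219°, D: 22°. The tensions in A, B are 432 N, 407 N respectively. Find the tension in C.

T_C ≈ 2370 N

Resolve: ΣF_x = 432 cos 155.6° + 407 cos 132.4° + T_C cos 219° + T_D cos 22° = 0.
        ΣF_y = 432 sin 155.6° + 407 sin 132.4° + T_C sin 219° + T_D sin 22° = 0.
The known terms sum to (-667.9, 479) N, so -0.7771 T_C + 0.9272 T_D = 667.9 and -0.6293 T_C + 0.3746 T_D = -479.
Solving simultaneously: T_C = 2375 N, T_D = 2711 N.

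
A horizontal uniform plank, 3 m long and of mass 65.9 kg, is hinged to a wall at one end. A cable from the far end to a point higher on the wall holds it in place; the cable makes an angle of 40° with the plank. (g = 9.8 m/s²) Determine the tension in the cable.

Take torques about the hinge: T sin 40° · 3 = 65.9×9.8×1.5 = 968.73 N·m.
So T = 968.73 / (0.6428 × 3) = 502.36 N.

T ≈ 502 N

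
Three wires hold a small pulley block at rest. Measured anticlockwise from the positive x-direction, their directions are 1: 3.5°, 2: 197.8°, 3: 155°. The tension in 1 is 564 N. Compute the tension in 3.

Resolve: ΣF_x = 564 cos 3.5° + T_2 cos 197.8° + T_3 cos 155° = 0.
        ΣF_y = 564 sin 3.5° + T_2 sin 197.8° + T_3 sin 155° = 0.
The known terms sum to (562.9, 34.43) N, so -0.9521 T_2 − 0.9063 T_3 = -562.9 and -0.3057 T_2 + 0.4226 T_3 = -34.43.
Solving simultaneously: T_2 = 396.1 N, T_3 = 205 N.

T_3 ≈ 205 N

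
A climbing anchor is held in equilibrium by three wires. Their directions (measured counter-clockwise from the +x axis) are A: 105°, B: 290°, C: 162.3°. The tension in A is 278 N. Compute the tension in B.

Resolve: ΣF_x = 278 cos 105° + T_B cos 290° + T_C cos 162.3° = 0.
        ΣF_y = 278 sin 105° + T_B sin 290° + T_C sin 162.3° = 0.
The known terms sum to (-71.95, 268.5) N, so 0.3420 T_B − 0.9527 T_C = 71.95 and -0.9397 T_B + 0.3040 T_C = -268.5.
Solving simultaneously: T_B = 295.7 N, T_C = 30.62 N.

T_B ≈ 296 N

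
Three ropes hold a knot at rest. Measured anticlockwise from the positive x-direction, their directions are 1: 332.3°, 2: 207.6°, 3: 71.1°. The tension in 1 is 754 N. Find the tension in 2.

T_2 ≈ 1080 N

Resolve: ΣF_x = 754 cos 332.3° + T_2 cos 207.6° + T_3 cos 71.1° = 0.
        ΣF_y = 754 sin 332.3° + T_2 sin 207.6° + T_3 sin 71.1° = 0.
The known terms sum to (667.6, -350.5) N, so -0.8862 T_2 + 0.3239 T_3 = -667.6 and -0.4633 T_2 + 0.9461 T_3 = 350.5.
Solving simultaneously: T_2 = 1082 N, T_3 = 900.5 N.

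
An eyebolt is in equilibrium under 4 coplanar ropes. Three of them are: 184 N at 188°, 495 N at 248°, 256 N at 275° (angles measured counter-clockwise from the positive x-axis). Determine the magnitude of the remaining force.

Sum the known components: ΣF_x = -345.3 N, ΣF_y = -739.6 N.
For equilibrium the remaining force must supply (−ΣF_x, −ΣF_y) = (345.3, 739.6) N.
Magnitude = √((345.3)² + (739.6)²) = 816.2 N; direction = atan2(739.6, 345.3) = 65.0°.

F ≈ 816 N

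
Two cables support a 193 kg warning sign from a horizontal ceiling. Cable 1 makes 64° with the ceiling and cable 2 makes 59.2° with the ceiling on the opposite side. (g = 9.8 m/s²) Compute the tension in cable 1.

T_1 ≈ 1160 N

Weight W = 193 × 9.8 = 1891 N acts straight down.
Horizontal: T_1 cos 64° = T_2 cos 59.2°  →  T_2 = 0.8561 T_1.
Vertical: T_1 sin 64° + T_2 sin 59.2° = 1891.
Substituting the horizontal relation into the vertical equation gives 1.634 T_1 = 1891, so T_1 = 1157 N.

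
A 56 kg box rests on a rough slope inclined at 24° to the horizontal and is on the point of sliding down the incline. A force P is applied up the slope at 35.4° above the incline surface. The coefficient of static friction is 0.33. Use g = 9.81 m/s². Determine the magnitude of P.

On the verge of sliding down the incline, friction equals μN and acts up the slope.
Perpendicular: N + P sin 35.4° = W cos 24° = 501.9 N.
Along incline: P cos 35.4° + μN = W sin 24° with W sin 24° = 223.4 N.
Solving the pair for P and N: P = 92.68 N, N = 448.2 N (and f = μN = 147.9 N).

P ≈ 92.7 N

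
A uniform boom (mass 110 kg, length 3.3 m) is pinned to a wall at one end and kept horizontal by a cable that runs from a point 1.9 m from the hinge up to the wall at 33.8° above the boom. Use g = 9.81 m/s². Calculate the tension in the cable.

Take torques about the hinge: T sin 33.8° · 1.9 = 110×9.81×1.65 = 1780.5 N·m.
So T = 1780.5 / (0.5563 × 1.9) = 1684.6 N.

T ≈ 1680 N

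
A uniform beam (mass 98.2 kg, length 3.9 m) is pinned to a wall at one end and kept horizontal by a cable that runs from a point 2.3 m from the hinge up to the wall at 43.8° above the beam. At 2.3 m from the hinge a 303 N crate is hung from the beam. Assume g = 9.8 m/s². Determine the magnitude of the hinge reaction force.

Take torques about the hinge: T sin 43.8° · 2.3 = 98.2×9.8×1.95 + 303×2.3 = 2573.5 N·m.
So T = 2573.5 / (0.6921 × 2.3) = 1616.6 N.
ΣF_x = 0: H_x = T cos 43.8° = 1166.8 N.
ΣF_y = 0: H_y = (98.2×9.8 + 303) − T sin 43.8° = 1265.4 − 1118.9 = 146.45 N.
|H| = √(H_x² + H_y²) = √((1166.8)² + (146.45)²) = 1175.9 N.

|H| ≈ 1180 N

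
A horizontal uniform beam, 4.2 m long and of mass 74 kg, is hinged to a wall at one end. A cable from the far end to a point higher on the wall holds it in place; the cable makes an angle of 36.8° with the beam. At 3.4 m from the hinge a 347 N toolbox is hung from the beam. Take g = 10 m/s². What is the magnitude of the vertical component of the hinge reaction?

Take torques about the hinge: T sin 36.8° · 4.2 = 74×10×2.1 + 347×3.4 = 2733.8 N·m.
So T = 2733.8 / (0.5990 × 4.2) = 1086.6 N.
ΣF_y = 0: H_y = (74×10 + 347) − T sin 36.8° = 1087 − 650.9 = 436.1 N.

|H_y| ≈ 436 N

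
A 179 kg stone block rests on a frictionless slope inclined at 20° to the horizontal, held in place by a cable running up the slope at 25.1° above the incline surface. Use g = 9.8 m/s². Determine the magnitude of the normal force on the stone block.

Take axes along and perpendicular to the incline. Weight components: W sin 20° = 600 N down-slope, W cos 20° = 1648 N into the surface.
Along incline: T cos 25.1° = W sin 20° → T = 662.5 N.
Perpendicular: N = W cos 20° − T sin 25.1° = 1367 N.

N ≈ 1370 N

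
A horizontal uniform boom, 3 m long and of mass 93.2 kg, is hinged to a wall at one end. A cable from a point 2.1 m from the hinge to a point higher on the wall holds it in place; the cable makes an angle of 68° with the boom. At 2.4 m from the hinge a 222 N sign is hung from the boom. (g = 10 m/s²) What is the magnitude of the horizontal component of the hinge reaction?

Take torques about the hinge: T sin 68° · 2.1 = 93.2×10×1.5 + 222×2.4 = 1930.8 N·m.
So T = 1930.8 / (0.9272 × 2.1) = 991.64 N.
ΣF_x = 0: H_x = T cos 68° = 371.47 N.

H_x ≈ 371 N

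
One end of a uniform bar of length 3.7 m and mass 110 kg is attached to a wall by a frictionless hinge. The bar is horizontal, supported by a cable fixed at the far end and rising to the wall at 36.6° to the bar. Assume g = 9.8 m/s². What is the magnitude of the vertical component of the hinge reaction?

|H_y| ≈ 539 N

Take torques about the hinge: T sin 36.6° · 3.7 = 110×9.8×1.85 = 1994.3 N·m.
So T = 1994.3 / (0.5962 × 3.7) = 904.02 N.
ΣF_y = 0: H_y = (110×9.8) − T sin 36.6° = 1078 − 539 = 539 N.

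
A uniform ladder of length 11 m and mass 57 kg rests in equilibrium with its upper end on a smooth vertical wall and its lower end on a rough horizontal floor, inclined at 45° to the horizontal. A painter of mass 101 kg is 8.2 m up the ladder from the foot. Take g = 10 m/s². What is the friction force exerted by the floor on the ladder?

Torques about the foot: N_wall · 11 sin 45° = 57×10×5.5 cos 45° + 101×10×8.2 cos 45° → N_wall = 1037.9 N.
ΣF_x = 0: f_floor = N_wall = 1037.9 N.

f ≈ 1040 N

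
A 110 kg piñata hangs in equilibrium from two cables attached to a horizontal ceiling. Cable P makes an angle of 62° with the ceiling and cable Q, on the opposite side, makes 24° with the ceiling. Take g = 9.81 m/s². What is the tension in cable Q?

T_Q ≈ 508 N

Weight W = 110 × 9.81 = 1079 N acts straight down.
Horizontal: T_P cos 62° = T_Q cos 24°  →  T_P = 1.946 T_Q.
Vertical: T_P sin 62° + T_Q sin 24° = 1079.
Substituting the horizontal relation into the vertical equation gives 2.125 T_Q = 1079, so T_Q = 507.8 N.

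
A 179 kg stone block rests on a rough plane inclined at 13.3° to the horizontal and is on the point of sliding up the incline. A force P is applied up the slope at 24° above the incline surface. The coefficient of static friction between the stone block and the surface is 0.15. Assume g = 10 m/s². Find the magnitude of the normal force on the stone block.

N ≈ 1460 N

On the verge of sliding up the incline, friction equals μN and acts down the slope.
Perpendicular: N + P sin 24° = W cos 13.3° = 1742 N.
Along incline: P cos 24° = W sin 13.3° + μN  with W sin 13.3° = 411.8 N.
Solving the pair for P and N: P = 690.7 N, N = 1461 N (and f = μN = 219.2 N).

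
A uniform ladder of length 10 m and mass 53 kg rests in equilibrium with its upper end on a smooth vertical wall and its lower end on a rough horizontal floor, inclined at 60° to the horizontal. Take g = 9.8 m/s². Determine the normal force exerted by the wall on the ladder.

N_wall ≈ 150 N

Torques about the foot: N_wall · 10 sin 60° = 53×9.8×5 cos 60° → N_wall = 149.94 N.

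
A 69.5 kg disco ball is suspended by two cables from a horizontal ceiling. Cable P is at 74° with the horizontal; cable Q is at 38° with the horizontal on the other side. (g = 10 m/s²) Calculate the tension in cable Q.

T_Q ≈ 207 N

Weight W = 69.5 × 10 = 695 N acts straight down.
Horizontal: T_P cos 74° = T_Q cos 38°  →  T_P = 2.859 T_Q.
Vertical: T_P sin 74° + T_Q sin 38° = 695.
Substituting the horizontal relation into the vertical equation gives 3.364 T_Q = 695, so T_Q = 206.6 N.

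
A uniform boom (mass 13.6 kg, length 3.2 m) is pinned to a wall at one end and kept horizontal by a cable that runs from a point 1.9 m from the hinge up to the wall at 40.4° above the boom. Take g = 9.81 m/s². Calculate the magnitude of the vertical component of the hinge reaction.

|H_y| ≈ 21.1 N

Take torques about the hinge: T sin 40.4° · 1.9 = 13.6×9.81×1.6 = 213.47 N·m.
So T = 213.47 / (0.6481 × 1.9) = 173.35 N.
ΣF_y = 0: H_y = (13.6×9.81) − T sin 40.4° = 133.42 − 112.35 = 21.066 N.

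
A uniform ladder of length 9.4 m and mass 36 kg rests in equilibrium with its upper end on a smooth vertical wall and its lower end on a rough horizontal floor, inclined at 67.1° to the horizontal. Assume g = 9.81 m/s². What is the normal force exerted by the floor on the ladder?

N_floor ≈ 353 N

ΣF_y = 0: N_floor = 36×9.81 = 353.16 N.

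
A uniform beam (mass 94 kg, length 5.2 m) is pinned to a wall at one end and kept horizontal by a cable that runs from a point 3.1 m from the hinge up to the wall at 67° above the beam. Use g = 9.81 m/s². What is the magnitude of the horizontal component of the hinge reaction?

H_x ≈ 328 N

Take torques about the hinge: T sin 67° · 3.1 = 94×9.81×2.6 = 2397.6 N·m.
So T = 2397.6 / (0.9205 × 3.1) = 840.2 N.
ΣF_x = 0: H_x = T cos 67° = 328.29 N.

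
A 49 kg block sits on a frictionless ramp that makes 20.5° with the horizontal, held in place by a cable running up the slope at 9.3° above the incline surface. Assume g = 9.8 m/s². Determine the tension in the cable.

T ≈ 170 N

Take axes along and perpendicular to the incline. Weight components: W sin 20.5° = 168.2 N down-slope, W cos 20.5° = 449.8 N into the surface.
Along incline: T cos 9.3° = W sin 20.5° → T = 170.4 N.
Perpendicular: N = W cos 20.5° − T sin 9.3° = 422.3 N.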